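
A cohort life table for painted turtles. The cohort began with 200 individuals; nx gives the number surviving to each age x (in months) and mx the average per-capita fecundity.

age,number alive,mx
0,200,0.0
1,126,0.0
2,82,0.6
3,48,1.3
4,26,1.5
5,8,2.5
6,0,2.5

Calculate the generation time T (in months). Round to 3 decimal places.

3.175

lx = nx/n0 = nx/200: 1, 0.63, 0.41, 0.24, 0.13, 0.04, 0
lx·mx: 0, 0, 0.246, 0.312, 0.195, 0.1, 0 → R0 = 0.853
x·lx·mx: 0, 0, 0.492, 0.936, 0.78, 0.5, 0 → Σ = 2.708
T = 2.708 / 0.853 = 3.174678… → 3.175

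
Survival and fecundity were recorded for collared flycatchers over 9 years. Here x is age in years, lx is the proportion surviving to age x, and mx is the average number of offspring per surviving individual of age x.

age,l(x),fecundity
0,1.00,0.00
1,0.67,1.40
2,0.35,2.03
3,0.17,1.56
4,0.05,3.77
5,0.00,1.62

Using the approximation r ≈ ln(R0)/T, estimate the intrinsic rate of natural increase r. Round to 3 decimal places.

0.400

R0 = Σ lx·mx = 0 + 0.938 + 0.7105 + 0.2652 + 0.1885 + 0 = 2.1022
Σ x·lx·mx = 3.9086; T = 3.9086/2.1022 = 1.85929…
r ≈ ln(R0)/T = ln(2.1022)/1.85929… = 0.39961… → 0.400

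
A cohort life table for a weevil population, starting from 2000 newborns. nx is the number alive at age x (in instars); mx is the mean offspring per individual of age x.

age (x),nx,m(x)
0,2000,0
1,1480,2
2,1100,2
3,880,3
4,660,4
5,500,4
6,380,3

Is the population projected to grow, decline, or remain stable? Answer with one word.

lx = nx/n0 = nx/2000: 1, 0.74, 0.55, 0.44, 0.33, 0.25, 0.19
R0 = Σ lx·mx = 0 + 1.48 + 1.1 + 1.32 + 1.32 + 1 + 0.57 = 6.79
R0 > 1, so the population is growing.

growing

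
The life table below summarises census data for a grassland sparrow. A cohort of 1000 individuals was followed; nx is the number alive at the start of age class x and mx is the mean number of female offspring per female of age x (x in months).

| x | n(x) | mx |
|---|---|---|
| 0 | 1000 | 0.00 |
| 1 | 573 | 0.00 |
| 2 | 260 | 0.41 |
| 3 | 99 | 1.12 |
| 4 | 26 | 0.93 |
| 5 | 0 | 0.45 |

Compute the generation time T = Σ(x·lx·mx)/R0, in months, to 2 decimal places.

2.66

lx = nx/n0 = nx/1000: 1, 0.573, 0.26, 0.099, 0.026, 0
lx·mx: 0, 0, 0.1066, 0.11088, 0.02418, 0 → R0 = 0.24166
x·lx·mx: 0, 0, 0.2132, 0.33264, 0.09672, 0 → Σ = 0.64256
T = 0.64256 / 0.24166 = 2.658942… → 2.66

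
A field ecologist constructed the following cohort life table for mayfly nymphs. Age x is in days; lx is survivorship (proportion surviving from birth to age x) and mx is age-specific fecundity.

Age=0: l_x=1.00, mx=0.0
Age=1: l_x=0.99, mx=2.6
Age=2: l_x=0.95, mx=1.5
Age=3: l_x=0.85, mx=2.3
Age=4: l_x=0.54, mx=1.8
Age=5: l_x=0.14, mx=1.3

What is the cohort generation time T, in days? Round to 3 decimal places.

lx·mx: 0, 2.574, 1.425, 1.955, 0.972, 0.182 → R0 = 7.108
x·lx·mx: 0, 2.574, 2.85, 5.865, 3.888, 0.91 → Σ = 16.087
T = 16.087 / 7.108 = 2.263225… → 2.263

2.263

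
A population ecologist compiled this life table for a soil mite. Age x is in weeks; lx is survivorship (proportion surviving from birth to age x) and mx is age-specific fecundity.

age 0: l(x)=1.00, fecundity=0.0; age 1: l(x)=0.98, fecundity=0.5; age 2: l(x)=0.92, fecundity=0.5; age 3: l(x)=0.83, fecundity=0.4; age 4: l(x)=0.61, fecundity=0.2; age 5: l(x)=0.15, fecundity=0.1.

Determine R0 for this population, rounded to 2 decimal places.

lx·mx by age: 0, 0.49, 0.46, 0.332, 0.122, 0.015
R0 = Σ lx·mx = 1.419 → 1.42

1.42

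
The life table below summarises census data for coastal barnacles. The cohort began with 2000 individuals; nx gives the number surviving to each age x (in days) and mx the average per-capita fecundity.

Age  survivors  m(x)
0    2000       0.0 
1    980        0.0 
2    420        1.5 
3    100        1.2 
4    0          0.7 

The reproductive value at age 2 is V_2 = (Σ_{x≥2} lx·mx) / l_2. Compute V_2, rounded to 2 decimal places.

lx = nx/n0 = nx/2000: 1, 0.49, 0.21, 0.05, 0
lx·mx for x ≥ 2: 0.315, 0.06, 0 → sum = 0.375
V_2 = 0.375 / l_2 = 0.375 / 0.21 = 1.785714… → 1.79

1.79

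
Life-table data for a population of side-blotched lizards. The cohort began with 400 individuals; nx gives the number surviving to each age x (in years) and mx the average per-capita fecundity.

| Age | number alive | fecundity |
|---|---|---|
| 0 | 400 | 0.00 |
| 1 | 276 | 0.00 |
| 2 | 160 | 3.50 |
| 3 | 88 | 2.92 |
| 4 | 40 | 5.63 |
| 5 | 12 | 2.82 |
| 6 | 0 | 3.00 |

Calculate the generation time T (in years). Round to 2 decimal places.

2.75

lx = nx/n0 = nx/400: 1, 0.69, 0.4, 0.22, 0.1, 0.03, 0
lx·mx: 0, 0, 1.4, 0.6424, 0.563, 0.0846, 0 → R0 = 2.69
x·lx·mx: 0, 0, 2.8, 1.9272, 2.252, 0.423, 0 → Σ = 7.4022
T = 7.4022 / 2.69 = 2.751747… → 2.75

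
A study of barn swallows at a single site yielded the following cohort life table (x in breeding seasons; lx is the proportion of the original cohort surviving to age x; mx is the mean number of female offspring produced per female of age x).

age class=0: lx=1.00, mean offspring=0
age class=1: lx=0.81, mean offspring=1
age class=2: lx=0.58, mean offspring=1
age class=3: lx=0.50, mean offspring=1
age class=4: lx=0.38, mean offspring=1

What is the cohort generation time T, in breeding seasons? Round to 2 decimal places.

lx·mx: 0, 0.81, 0.58, 0.5, 0.38 → R0 = 2.27
x·lx·mx: 0, 0.81, 1.16, 1.5, 1.52 → Σ = 4.99
T = 4.99 / 2.27 = 2.198238… → 2.20

2.20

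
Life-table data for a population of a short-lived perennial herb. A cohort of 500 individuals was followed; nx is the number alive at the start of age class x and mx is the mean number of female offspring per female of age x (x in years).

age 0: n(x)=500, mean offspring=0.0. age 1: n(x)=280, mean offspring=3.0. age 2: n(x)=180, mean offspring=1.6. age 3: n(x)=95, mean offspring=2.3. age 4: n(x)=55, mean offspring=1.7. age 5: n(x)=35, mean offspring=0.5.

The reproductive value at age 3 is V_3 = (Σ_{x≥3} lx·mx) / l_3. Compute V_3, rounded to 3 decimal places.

3.468

lx = nx/n0 = nx/500: 1, 0.56, 0.36, 0.19, 0.11, 0.07
lx·mx for x ≥ 3: 0.437, 0.187, 0.035 → sum = 0.659
V_3 = 0.659 / l_3 = 0.659 / 0.19 = 3.468421… → 3.468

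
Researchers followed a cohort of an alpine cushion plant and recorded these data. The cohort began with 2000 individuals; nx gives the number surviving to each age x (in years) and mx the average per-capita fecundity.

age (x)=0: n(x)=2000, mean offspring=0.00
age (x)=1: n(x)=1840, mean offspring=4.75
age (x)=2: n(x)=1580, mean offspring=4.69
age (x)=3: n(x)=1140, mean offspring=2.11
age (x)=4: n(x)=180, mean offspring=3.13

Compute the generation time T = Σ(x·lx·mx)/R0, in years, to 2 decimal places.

1.73

lx = nx/n0 = nx/2000: 1, 0.92, 0.79, 0.57, 0.09
lx·mx: 0, 4.37, 3.7051, 1.2027, 0.2817 → R0 = 9.5595
x·lx·mx: 0, 4.37, 7.4102, 3.6081, 1.1268 → Σ = 16.5151
T = 16.5151 / 9.5595 = 1.727611… → 1.73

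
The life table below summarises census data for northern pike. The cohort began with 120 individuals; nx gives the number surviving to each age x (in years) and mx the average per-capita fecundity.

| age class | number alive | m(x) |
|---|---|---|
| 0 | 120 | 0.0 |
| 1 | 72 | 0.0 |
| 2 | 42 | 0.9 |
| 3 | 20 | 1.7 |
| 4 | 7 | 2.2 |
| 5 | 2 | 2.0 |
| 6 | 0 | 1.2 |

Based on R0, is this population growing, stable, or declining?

declining

lx = nx/n0 = nx/120: 1, 0.6, 0.35, 0.16667…, 0.05833…, 0.01667…, 0
R0 = Σ lx·mx = 0 + 0 + 0.315 + 0.283333… + 0.128333… + 0.033333… + 0 = 0.76…
R0 < 1, so the population is declining.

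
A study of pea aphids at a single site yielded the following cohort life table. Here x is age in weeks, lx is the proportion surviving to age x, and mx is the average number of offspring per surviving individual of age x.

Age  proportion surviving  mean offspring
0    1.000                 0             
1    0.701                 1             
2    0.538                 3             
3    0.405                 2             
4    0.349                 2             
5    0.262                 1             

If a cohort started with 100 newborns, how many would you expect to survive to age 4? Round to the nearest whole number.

Expected survivors = N0 · l_4 = 100 × 0.349 = 34.9 → 35

35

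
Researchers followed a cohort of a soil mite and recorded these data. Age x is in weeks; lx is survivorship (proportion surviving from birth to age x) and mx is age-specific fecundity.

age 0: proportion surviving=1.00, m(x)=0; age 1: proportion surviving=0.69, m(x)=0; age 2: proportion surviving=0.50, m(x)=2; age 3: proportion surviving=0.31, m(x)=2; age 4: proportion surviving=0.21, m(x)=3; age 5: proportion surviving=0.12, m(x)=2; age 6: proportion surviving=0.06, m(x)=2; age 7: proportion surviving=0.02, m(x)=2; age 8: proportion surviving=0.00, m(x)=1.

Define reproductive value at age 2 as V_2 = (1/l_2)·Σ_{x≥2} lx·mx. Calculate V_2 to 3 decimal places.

lx·mx for x ≥ 2: 1, 0.62, 0.63, 0.24, 0.12, 0.04, 0 → sum = 2.65
V_2 = 2.65 / l_2 = 2.65 / 0.5 = 5.3 → 5.300

5.300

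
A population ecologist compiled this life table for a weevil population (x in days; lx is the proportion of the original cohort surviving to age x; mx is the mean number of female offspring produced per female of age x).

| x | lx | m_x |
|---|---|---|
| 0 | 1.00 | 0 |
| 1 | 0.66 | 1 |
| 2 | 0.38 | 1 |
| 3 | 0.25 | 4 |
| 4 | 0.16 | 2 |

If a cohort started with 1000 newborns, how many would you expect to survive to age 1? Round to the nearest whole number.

660

Expected survivors = N0 · l_1 = 1000 × 0.66 = 660 → 660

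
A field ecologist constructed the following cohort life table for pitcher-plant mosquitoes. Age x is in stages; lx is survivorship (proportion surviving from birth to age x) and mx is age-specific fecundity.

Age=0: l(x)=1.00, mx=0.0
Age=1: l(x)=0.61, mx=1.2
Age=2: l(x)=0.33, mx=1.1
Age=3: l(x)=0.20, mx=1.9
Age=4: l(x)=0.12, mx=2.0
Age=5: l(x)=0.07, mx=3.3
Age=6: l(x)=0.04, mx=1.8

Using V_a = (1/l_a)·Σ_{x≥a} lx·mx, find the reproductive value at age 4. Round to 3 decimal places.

4.525

lx·mx for x ≥ 4: 0.24, 0.231, 0.072 → sum = 0.543
V_4 = 0.543 / l_4 = 0.543 / 0.12 = 4.525 → 4.525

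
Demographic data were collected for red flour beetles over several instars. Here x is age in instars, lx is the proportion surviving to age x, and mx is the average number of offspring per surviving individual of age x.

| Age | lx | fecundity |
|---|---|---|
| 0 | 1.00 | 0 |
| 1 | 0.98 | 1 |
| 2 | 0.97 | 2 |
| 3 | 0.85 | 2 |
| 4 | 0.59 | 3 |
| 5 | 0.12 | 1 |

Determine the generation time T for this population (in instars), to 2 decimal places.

lx·mx: 0, 0.98, 1.94, 1.7, 1.77, 0.12 → R0 = 6.51
x·lx·mx: 0, 0.98, 3.88, 5.1, 7.08, 0.6 → Σ = 17.64
T = 17.64 / 6.51 = 2.709677… → 2.71

2.71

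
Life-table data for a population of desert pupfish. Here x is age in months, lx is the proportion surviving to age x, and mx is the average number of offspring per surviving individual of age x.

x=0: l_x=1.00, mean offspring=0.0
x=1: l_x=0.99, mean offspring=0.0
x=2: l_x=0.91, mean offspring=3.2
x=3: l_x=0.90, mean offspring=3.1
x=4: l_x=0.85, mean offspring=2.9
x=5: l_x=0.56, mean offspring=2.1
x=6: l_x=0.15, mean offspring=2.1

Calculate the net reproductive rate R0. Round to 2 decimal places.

9.66

lx·mx by age: 0, 0, 2.912, 2.79, 2.465, 1.176, 0.315
R0 = Σ lx·mx = 9.658 → 9.66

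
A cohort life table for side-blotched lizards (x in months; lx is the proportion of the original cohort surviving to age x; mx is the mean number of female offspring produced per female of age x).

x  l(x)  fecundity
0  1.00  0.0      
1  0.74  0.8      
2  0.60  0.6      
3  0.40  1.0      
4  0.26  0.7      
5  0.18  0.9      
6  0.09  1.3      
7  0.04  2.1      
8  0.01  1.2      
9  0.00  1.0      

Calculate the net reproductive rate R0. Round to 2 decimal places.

lx·mx by age: 0, 0.592, 0.36, 0.4, 0.182, 0.162, 0.117, 0.084, 0.012, 0
R0 = Σ lx·mx = 1.909 → 1.91

1.91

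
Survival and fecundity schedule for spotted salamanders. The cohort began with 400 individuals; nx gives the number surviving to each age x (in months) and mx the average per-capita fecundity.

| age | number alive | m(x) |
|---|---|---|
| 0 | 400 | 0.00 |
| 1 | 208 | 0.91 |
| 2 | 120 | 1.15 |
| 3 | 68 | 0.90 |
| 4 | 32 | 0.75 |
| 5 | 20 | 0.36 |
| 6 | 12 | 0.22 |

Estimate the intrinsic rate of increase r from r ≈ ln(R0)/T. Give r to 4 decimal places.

lx = nx/n0 = nx/400: 1, 0.52, 0.3, 0.17, 0.08, 0.05, 0.03
R0 = Σ lx·mx = 0 + 0.4732 + 0.345 + 0.153 + 0.06 + 0.018 + 0.0066 = 1.0558
Σ x·lx·mx = 1.9918; T = 1.9918/1.0558 = 1.88653…
r ≈ ln(R0)/T = ln(1.0558)/1.88653… = 0.028782… → 0.0288

0.0288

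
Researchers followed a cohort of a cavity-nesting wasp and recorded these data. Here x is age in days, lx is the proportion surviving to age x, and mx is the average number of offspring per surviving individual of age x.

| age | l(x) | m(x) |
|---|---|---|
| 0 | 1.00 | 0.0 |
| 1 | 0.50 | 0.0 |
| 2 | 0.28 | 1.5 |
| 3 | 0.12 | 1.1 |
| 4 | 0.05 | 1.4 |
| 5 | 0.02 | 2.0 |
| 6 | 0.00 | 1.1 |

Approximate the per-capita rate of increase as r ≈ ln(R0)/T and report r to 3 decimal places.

-0.159

R0 = Σ lx·mx = 0 + 0 + 0.42 + 0.132 + 0.07 + 0.04 + 0 = 0.662
Σ x·lx·mx = 1.716; T = 1.716/0.662 = 2.59215…
r ≈ ln(R0)/T = ln(0.662)/2.59215… = -0.15913… → -0.159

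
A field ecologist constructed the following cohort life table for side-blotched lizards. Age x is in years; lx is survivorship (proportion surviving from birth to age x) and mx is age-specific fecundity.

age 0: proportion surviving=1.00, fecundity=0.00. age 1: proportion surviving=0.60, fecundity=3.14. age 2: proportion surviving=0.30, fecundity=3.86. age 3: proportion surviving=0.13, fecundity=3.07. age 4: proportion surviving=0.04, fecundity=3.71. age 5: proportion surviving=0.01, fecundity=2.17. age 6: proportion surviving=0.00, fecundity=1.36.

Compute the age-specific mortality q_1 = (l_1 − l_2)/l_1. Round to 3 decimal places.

q_1 = (l_1 − l_2) / l_1 = (0.6 − 0.3) / 0.6
     = 0.3 / 0.6 = 0.5 → 0.500

0.500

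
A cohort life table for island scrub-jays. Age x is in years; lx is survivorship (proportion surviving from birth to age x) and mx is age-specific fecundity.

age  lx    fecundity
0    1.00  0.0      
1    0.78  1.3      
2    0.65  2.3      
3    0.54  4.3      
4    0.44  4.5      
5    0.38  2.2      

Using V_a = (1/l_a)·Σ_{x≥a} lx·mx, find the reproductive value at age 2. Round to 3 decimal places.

lx·mx for x ≥ 2: 1.495, 2.322, 1.98, 0.836 → sum = 6.633
V_2 = 6.633 / l_2 = 6.633 / 0.65 = 10.204615… → 10.205

10.205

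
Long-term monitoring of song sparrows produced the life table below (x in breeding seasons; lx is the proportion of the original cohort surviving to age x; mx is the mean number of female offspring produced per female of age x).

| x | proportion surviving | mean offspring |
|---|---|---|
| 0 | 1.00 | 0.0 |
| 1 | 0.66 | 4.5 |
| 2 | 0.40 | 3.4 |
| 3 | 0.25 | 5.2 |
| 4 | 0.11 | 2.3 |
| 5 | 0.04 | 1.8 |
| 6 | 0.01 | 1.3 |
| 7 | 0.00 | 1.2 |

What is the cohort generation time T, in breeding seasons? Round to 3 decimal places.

lx·mx: 0, 2.97, 1.36, 1.3, 0.253, 0.072, 0.013, 0 → R0 = 5.968
x·lx·mx: 0, 2.97, 2.72, 3.9, 1.012, 0.36, 0.078, 0 → Σ = 11.04
T = 11.04 / 5.968 = 1.849866… → 1.850

1.850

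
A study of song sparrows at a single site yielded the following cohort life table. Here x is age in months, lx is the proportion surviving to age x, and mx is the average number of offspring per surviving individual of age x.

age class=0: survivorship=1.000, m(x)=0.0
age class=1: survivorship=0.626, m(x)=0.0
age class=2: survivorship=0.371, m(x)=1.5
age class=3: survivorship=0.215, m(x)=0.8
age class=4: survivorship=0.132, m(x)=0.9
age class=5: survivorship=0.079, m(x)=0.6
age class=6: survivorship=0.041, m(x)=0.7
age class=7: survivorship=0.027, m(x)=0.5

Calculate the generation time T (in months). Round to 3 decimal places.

lx·mx: 0, 0, 0.5565, 0.172, 0.1188, 0.0474, 0.0287, 0.0135 → R0 = 0.9369
x·lx·mx: 0, 0, 1.113, 0.516, 0.4752, 0.237, 0.1722, 0.0945 → Σ = 2.6079
T = 2.6079 / 0.9369 = 2.783541… → 2.784

2.784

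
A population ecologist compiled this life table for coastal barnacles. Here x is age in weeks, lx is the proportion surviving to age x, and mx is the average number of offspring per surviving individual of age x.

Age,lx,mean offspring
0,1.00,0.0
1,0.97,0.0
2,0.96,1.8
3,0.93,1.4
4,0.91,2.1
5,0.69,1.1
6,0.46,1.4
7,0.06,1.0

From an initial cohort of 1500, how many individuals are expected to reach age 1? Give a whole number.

1455

Expected survivors = N0 · l_1 = 1500 × 0.97 = 1455 → 1455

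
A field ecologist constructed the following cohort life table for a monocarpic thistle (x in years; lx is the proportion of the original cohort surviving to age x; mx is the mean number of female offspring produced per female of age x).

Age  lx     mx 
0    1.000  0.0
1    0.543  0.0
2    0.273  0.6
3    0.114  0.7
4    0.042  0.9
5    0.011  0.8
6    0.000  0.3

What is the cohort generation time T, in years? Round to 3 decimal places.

lx·mx: 0, 0, 0.1638, 0.0798, 0.0378, 0.0088, 0 → R0 = 0.2902
x·lx·mx: 0, 0, 0.3276, 0.2394, 0.1512, 0.044, 0 → Σ = 0.7622
T = 0.7622 / 0.2902 = 2.626465… → 2.626

2.626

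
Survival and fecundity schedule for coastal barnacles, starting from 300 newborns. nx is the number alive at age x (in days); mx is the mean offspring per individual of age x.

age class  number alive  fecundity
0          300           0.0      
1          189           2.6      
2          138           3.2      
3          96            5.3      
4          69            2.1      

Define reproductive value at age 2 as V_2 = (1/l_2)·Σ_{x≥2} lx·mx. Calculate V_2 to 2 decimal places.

7.94

lx = nx/n0 = nx/300: 1, 0.63, 0.46, 0.32, 0.23
lx·mx for x ≥ 2: 1.472, 1.696, 0.483 → sum = 3.651
V_2 = 3.651 / l_2 = 3.651 / 0.46 = 7.936957… → 7.94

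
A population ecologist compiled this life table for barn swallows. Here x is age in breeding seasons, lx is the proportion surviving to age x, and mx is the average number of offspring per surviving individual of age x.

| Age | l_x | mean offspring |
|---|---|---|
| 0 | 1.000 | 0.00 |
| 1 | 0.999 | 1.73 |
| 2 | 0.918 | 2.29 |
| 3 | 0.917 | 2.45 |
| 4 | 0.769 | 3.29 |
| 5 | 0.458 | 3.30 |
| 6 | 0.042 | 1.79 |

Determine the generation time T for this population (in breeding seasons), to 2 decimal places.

3.02

lx·mx: 0, 1.72827, 2.10222, 2.24665, 2.53001, 1.5114, 0.07518 → R0 = 10.19373
x·lx·mx: 0, 1.72827, 4.20444, 6.73995, 10.12004, 7.557, 0.45108 → Σ = 30.80078
T = 30.80078 / 10.19373 = 3.021542… → 3.02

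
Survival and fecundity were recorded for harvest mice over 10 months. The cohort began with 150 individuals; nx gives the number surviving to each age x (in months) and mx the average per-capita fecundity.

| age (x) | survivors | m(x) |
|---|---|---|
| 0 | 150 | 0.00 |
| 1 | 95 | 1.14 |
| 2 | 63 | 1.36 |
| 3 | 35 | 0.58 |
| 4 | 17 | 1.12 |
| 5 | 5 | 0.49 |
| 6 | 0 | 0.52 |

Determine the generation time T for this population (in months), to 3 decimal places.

1.819

lx = nx/n0 = nx/150: 1, 0.63333…, 0.42, 0.23333…, 0.11333…, 0.03333…, 0
lx·mx: 0, 0.722…, 0.5712, 0.135333…, 0.126933…, 0.016333…, 0 → R0 = 1.5718…
x·lx·mx: 0, 0.722…, 1.1424, 0.406…, 0.507733…, 0.081667…, 0 → Σ = 2.8598…
T = 2.8598… / 1.5718… = 1.819443… → 1.819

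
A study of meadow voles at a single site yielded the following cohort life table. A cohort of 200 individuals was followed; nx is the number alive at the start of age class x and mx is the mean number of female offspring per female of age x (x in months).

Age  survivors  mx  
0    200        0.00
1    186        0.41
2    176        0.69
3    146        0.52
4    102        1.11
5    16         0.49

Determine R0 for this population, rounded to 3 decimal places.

1.973

lx = nx/n0 = nx/200: 1, 0.93, 0.88, 0.73, 0.51, 0.08
lx·mx by age: 0, 0.3813, 0.6072, 0.3796, 0.5661, 0.0392
R0 = Σ lx·mx = 1.9734 → 1.973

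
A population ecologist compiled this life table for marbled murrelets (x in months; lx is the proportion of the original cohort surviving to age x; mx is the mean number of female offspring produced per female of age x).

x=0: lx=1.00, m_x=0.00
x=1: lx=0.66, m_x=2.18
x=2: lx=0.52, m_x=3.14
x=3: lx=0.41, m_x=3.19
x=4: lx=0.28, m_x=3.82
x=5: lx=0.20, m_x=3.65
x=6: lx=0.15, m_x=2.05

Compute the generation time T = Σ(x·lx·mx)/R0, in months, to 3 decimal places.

lx·mx: 0, 1.4388, 1.6328, 1.3079, 1.0696, 0.73, 0.3075 → R0 = 6.4866
x·lx·mx: 0, 1.4388, 3.2656, 3.9237, 4.2784, 3.65, 1.845 → Σ = 18.4015
T = 18.4015 / 6.4866 = 2.836848… → 2.837

2.837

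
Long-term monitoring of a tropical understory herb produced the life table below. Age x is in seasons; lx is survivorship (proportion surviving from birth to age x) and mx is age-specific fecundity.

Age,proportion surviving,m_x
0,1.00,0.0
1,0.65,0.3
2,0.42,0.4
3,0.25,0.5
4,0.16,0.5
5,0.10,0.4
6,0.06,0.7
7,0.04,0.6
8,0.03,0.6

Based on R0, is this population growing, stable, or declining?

R0 = Σ lx·mx = 0 + 0.195 + 0.168 + 0.125 + 0.08 + 0.04 + 0.042 + 0.024 + 0.018 = 0.692
R0 < 1, so the population is declining.

declining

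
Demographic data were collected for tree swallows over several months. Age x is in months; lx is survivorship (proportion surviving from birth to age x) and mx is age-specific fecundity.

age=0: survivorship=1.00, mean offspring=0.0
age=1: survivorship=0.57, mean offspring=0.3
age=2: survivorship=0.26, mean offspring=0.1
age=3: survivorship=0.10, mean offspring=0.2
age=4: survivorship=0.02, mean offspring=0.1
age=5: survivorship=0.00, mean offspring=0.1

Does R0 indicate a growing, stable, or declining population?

R0 = Σ lx·mx = 0 + 0.171 + 0.026 + 0.02 + 0.002 + 0 = 0.219
R0 < 1, so the population is declining.

declining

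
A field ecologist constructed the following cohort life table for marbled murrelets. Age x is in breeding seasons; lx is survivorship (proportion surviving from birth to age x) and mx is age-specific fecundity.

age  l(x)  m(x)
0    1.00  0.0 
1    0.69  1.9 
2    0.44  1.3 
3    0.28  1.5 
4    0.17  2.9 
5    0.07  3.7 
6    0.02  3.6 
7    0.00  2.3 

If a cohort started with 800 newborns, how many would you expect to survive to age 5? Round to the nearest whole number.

56

Expected survivors = N0 · l_5 = 800 × 0.07 = 56 → 56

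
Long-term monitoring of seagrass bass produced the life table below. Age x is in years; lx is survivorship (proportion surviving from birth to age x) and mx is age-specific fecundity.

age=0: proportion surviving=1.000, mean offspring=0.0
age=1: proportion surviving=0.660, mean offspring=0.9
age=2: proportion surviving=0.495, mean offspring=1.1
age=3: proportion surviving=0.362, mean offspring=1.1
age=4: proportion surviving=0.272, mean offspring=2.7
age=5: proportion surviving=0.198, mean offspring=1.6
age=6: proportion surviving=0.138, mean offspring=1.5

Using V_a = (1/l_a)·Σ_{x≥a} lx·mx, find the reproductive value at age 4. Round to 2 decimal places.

4.63

lx·mx for x ≥ 4: 0.7344, 0.3168, 0.207 → sum = 1.2582
V_4 = 1.2582 / l_4 = 1.2582 / 0.272 = 4.625735… → 4.63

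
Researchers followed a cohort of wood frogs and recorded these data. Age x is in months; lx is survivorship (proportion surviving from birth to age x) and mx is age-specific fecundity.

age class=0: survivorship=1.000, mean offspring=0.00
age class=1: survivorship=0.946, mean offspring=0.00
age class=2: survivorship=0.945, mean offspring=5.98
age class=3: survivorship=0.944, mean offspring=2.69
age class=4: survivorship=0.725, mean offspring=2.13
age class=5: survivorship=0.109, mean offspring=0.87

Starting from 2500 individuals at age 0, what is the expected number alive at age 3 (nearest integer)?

2360

Expected survivors = N0 · l_3 = 2500 × 0.944 = 2360 → 2360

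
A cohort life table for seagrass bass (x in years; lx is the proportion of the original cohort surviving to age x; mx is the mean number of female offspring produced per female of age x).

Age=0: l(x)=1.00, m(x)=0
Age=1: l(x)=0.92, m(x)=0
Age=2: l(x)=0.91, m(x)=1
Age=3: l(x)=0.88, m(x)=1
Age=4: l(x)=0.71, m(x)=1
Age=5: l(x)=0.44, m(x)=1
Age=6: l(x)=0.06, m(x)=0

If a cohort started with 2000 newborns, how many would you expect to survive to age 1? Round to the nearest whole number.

Expected survivors = N0 · l_1 = 2000 × 0.92 = 1840 → 1840

1840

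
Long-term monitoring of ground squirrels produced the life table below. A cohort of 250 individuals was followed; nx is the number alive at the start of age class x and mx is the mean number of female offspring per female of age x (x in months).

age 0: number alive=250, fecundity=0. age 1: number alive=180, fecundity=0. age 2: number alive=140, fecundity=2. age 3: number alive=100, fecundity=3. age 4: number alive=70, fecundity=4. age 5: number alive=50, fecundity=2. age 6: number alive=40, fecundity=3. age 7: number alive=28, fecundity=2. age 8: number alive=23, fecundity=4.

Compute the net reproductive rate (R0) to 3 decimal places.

lx = nx/n0 = nx/250: 1, 0.72, 0.56, 0.4, 0.28, 0.2, 0.16, 0.112, 0.092
lx·mx by age: 0, 0, 1.12, 1.2, 1.12, 0.4, 0.48, 0.224, 0.368
R0 = Σ lx·mx = 4.912 → 4.912

4.912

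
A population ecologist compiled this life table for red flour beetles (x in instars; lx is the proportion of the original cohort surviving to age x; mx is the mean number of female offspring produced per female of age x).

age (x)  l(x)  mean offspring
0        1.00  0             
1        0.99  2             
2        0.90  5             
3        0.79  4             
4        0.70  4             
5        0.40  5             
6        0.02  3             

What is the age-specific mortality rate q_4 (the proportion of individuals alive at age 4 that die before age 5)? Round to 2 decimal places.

0.43

q_4 = (l_4 − l_5) / l_4 = (0.7 − 0.4) / 0.7
     = 0.3 / 0.7 = 0.428571… → 0.43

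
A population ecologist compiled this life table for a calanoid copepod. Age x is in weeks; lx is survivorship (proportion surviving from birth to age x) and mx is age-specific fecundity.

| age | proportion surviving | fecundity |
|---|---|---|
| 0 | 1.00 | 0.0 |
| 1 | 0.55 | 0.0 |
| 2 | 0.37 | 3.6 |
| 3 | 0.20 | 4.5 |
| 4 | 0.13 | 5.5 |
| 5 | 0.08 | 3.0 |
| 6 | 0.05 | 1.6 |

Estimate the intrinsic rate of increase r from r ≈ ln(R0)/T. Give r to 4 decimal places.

R0 = Σ lx·mx = 0 + 0 + 1.332 + 0.9 + 0.715 + 0.24 + 0.08 = 3.267
Σ x·lx·mx = 9.904; T = 9.904/3.267 = 3.03153…
r ≈ ln(R0)/T = ln(3.267)/3.03153… = 0.39052… → 0.3905

0.3905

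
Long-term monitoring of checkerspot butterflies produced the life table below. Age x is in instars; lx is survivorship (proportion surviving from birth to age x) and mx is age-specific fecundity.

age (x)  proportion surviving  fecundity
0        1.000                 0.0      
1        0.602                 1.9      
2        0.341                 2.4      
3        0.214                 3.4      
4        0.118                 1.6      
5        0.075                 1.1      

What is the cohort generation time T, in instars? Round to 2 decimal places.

lx·mx: 0, 1.1438, 0.8184, 0.7276, 0.1888, 0.0825 → R0 = 2.9611
x·lx·mx: 0, 1.1438, 1.6368, 2.1828, 0.7552, 0.4125 → Σ = 6.1311
T = 6.1311 / 2.9611 = 2.070548… → 2.07

2.07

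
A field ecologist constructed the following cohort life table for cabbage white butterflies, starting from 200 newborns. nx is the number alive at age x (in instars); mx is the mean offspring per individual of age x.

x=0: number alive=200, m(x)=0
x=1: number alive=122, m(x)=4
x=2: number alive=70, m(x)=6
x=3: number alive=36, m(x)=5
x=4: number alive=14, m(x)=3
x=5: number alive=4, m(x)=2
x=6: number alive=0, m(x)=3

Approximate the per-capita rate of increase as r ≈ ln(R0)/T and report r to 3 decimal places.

0.953

lx = nx/n0 = nx/200: 1, 0.61, 0.35, 0.18, 0.07, 0.02, 0
R0 = Σ lx·mx = 0 + 2.44 + 2.1 + 0.9 + 0.21 + 0.04 + 0 = 5.69
Σ x·lx·mx = 10.38; T = 10.38/5.69 = 1.82425…
r ≈ ln(R0)/T = ln(5.69)/1.82425… = 0.95311… → 0.953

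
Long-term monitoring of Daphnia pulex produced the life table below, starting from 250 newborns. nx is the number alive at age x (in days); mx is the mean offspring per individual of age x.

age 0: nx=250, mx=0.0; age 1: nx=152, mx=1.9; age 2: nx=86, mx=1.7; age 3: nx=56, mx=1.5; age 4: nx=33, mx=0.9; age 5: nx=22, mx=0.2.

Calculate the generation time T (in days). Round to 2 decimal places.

lx = nx/n0 = nx/250: 1, 0.608, 0.344, 0.224, 0.132, 0.088
lx·mx: 0, 1.1552, 0.5848, 0.336, 0.1188, 0.0176 → R0 = 2.2124
x·lx·mx: 0, 1.1552, 1.1696, 1.008, 0.4752, 0.088 → Σ = 3.896
T = 3.896 / 2.2124 = 1.760984… → 1.76

1.76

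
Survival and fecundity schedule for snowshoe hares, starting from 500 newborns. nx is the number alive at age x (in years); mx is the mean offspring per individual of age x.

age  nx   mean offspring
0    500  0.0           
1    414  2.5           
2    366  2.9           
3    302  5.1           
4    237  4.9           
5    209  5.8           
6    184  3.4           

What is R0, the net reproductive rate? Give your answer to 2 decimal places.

lx = nx/n0 = nx/500: 1, 0.828, 0.732, 0.604, 0.474, 0.418, 0.368
lx·mx by age: 0, 2.07, 2.1228, 3.0804, 2.3226, 2.4244, 1.2512
R0 = Σ lx·mx = 13.2714 → 13.27

13.27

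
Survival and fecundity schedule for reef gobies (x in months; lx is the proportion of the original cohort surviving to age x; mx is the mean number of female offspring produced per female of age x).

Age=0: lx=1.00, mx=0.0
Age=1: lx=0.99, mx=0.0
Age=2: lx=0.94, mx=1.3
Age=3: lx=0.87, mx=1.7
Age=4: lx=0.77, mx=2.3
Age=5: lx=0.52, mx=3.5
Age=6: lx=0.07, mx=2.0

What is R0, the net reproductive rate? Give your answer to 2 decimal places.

6.43

lx·mx by age: 0, 0, 1.222, 1.479, 1.771, 1.82, 0.14
R0 = Σ lx·mx = 6.432 → 6.43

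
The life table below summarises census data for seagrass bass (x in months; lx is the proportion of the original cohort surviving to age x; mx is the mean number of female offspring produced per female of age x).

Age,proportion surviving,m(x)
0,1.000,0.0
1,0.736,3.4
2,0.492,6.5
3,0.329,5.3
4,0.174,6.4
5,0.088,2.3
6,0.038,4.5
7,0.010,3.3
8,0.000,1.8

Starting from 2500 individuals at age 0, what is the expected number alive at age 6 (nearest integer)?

95

Expected survivors = N0 · l_6 = 2500 × 0.038 = 95 → 95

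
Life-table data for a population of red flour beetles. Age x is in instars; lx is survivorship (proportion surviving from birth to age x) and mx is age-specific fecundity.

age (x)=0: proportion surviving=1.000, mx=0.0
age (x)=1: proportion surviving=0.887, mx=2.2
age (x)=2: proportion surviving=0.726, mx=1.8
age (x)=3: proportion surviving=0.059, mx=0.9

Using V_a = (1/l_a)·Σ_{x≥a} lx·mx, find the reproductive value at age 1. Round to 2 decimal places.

lx·mx for x ≥ 1: 1.9514, 1.3068, 0.0531 → sum = 3.3113
V_1 = 3.3113 / l_1 = 3.3113 / 0.887 = 3.733145… → 3.73

3.73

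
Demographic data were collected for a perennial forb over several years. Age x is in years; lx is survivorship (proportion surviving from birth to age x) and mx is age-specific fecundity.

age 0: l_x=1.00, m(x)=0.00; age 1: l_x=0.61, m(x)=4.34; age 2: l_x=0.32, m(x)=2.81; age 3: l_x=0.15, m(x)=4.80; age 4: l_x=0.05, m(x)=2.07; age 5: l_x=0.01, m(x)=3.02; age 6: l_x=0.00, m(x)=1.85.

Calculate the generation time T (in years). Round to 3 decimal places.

1.630

lx·mx: 0, 2.6474, 0.8992, 0.72, 0.1035, 0.0302, 0 → R0 = 4.4003
x·lx·mx: 0, 2.6474, 1.7984, 2.16, 0.414, 0.151, 0 → Σ = 7.1708
T = 7.1708 / 4.4003 = 1.629616… → 1.630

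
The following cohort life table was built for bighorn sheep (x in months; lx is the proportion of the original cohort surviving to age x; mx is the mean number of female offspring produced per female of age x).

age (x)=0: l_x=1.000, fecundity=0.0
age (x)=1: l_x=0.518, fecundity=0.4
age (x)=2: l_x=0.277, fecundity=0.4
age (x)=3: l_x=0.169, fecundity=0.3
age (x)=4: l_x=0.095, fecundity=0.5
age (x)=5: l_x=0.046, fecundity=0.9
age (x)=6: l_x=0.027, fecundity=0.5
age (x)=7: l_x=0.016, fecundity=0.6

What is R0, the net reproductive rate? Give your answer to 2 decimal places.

lx·mx by age: 0, 0.2072, 0.1108, 0.0507, 0.0475, 0.0414, 0.0135, 0.0096
R0 = Σ lx·mx = 0.4807 → 0.48

0.48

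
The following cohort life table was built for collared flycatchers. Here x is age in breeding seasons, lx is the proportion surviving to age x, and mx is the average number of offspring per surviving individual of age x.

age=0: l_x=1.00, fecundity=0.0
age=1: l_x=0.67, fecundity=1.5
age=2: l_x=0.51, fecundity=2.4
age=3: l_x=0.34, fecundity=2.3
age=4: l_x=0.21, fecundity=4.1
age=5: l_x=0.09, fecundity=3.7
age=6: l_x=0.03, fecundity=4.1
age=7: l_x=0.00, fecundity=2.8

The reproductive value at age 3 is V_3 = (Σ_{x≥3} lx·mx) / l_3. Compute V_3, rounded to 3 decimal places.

lx·mx for x ≥ 3: 0.782, 0.861, 0.333, 0.123, 0 → sum = 2.099
V_3 = 2.099 / l_3 = 2.099 / 0.34 = 6.173529… → 6.174

6.174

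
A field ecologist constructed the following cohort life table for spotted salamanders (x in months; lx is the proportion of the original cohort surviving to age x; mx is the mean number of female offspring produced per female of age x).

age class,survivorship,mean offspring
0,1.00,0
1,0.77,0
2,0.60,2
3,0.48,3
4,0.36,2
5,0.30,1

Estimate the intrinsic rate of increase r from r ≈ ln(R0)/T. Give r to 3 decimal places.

R0 = Σ lx·mx = 0 + 0 + 1.2 + 1.44 + 0.72 + 0.3 = 3.66
Σ x·lx·mx = 11.1; T = 11.1/3.66 = 3.03279…
r ≈ ln(R0)/T = ln(3.66)/3.03279… = 0.42781… → 0.428

0.428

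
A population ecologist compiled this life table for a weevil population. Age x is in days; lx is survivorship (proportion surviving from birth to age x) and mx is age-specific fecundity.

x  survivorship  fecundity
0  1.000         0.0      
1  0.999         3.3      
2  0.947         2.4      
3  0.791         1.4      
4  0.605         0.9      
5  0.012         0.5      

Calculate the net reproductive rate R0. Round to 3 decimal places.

lx·mx by age: 0, 3.2967, 2.2728, 1.1074, 0.5445, 0.006
R0 = Σ lx·mx = 7.2274 → 7.227

7.227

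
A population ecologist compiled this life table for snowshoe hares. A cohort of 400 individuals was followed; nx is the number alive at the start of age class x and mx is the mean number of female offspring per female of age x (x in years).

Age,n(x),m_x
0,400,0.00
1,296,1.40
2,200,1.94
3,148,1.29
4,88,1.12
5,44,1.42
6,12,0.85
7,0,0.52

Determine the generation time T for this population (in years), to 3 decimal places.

2.173

lx = nx/n0 = nx/400: 1, 0.74, 0.5, 0.37, 0.22, 0.11, 0.03, 0
lx·mx: 0, 1.036, 0.97, 0.4773, 0.2464, 0.1562, 0.0255, 0 → R0 = 2.9114
x·lx·mx: 0, 1.036, 1.94, 1.4319, 0.9856, 0.781, 0.153, 0 → Σ = 6.3275
T = 6.3275 / 2.9114 = 2.173353… → 2.173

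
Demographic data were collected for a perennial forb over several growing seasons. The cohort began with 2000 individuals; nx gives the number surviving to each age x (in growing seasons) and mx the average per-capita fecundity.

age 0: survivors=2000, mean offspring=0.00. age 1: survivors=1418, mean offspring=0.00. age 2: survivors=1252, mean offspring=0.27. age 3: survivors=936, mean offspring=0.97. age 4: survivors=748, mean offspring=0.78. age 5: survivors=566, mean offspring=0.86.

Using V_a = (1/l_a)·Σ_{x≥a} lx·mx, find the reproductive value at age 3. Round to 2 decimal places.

2.11

lx = nx/n0 = nx/2000: 1, 0.709, 0.626, 0.468, 0.374, 0.283
lx·mx for x ≥ 3: 0.45396, 0.29172, 0.24338 → sum = 0.98906
V_3 = 0.98906 / l_3 = 0.98906 / 0.468 = 2.113376… → 2.11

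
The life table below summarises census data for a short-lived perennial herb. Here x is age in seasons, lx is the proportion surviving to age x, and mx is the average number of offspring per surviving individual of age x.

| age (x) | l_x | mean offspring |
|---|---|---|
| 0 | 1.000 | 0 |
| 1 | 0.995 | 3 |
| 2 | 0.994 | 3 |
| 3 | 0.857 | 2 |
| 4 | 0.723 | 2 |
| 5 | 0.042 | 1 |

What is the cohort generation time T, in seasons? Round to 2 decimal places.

lx·mx: 0, 2.985, 2.982, 1.714, 1.446, 0.042 → R0 = 9.169
x·lx·mx: 0, 2.985, 5.964, 5.142, 5.784, 0.21 → Σ = 20.085
T = 20.085 / 9.169 = 2.190533… → 2.19

2.19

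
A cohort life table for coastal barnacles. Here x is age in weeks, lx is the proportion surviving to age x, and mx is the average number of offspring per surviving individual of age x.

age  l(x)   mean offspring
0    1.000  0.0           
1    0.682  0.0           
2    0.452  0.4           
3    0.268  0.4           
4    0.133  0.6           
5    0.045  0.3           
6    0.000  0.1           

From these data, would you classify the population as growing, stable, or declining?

R0 = Σ lx·mx = 0 + 0 + 0.1808 + 0.1072 + 0.0798 + 0.0135 + 0 = 0.3813
R0 < 1, so the population is declining.

declining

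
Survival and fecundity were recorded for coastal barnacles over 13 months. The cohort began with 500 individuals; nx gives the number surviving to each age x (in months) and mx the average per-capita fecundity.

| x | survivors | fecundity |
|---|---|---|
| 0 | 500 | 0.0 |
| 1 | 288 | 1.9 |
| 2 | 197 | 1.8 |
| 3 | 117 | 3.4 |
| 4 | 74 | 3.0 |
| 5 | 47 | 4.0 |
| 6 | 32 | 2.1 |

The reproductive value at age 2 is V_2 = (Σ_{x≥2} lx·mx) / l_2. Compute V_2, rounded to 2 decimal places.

lx = nx/n0 = nx/500: 1, 0.576, 0.394, 0.234, 0.148, 0.094, 0.064
lx·mx for x ≥ 2: 0.7092, 0.7956, 0.444, 0.376, 0.1344 → sum = 2.4592
V_2 = 2.4592 / l_2 = 2.4592 / 0.394 = 6.241624… → 6.24

6.24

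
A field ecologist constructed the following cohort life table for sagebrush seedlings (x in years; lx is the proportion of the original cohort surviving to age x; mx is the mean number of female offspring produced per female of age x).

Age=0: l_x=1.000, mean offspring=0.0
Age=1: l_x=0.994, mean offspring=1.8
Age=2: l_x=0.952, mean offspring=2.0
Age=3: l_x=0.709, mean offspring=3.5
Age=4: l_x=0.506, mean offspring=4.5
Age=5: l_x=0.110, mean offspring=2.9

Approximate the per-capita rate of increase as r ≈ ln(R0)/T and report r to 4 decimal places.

R0 = Σ lx·mx = 0 + 1.7892 + 1.904 + 2.4815 + 2.277 + 0.319 = 8.7707
Σ x·lx·mx = 23.7447; T = 23.7447/8.7707 = 2.70728…
r ≈ ln(R0)/T = ln(8.7707)/2.70728… = 0.802067… → 0.8021

0.8021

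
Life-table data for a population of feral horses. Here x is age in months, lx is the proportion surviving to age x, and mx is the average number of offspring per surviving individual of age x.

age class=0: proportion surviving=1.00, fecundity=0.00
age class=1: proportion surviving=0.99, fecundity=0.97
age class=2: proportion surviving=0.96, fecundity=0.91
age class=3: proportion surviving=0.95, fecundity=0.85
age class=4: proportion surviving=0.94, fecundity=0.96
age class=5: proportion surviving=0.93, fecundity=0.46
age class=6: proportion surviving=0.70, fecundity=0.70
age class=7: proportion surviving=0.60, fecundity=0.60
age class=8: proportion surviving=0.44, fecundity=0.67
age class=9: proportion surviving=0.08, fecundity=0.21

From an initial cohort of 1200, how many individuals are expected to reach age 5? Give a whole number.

Expected survivors = N0 · l_5 = 1200 × 0.93 = 1116 → 1116

1116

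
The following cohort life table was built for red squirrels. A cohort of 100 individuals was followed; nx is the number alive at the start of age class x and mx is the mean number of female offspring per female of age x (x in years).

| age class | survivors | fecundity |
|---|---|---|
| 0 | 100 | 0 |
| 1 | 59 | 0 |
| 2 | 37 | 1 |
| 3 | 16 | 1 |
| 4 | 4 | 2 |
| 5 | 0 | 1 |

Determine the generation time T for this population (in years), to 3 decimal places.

lx = nx/n0 = nx/100: 1, 0.59, 0.37, 0.16, 0.04, 0
lx·mx: 0, 0, 0.37, 0.16, 0.08, 0 → R0 = 0.61
x·lx·mx: 0, 0, 0.74, 0.48, 0.32, 0 → Σ = 1.54
T = 1.54 / 0.61 = 2.52459… → 2.525

2.525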